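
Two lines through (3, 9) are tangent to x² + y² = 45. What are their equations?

x − 2y = −15 and 2x + y = 15

Write the tangent as mx − y + (9 − m·(3)) = 0 and set its distance from the centre to 3√5:
[m·(−3) − (−9)]² = 45(m² + 1)
2m² + 3m − 2 = 0, so m = 1/2 or m = −2.
With m = 1/2: x − 2y = −15. With m = −2: 2x + y = 15.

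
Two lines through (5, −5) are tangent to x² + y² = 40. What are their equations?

3x − y = 20 and x − 3y = 20

Write the tangent as mx − y + (−5 − m·(5)) = 0 and set its distance from the centre to 2√10:
[m·(−5) − (5)]² = 40(m² + 1)
3m² − 10m + 3 = 0, so m = 3 or m = 1/3.
With m = 3: 3x − y = 20. With m = 1/3: x − 3y = 20.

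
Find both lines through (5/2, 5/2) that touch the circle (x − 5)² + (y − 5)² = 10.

Write the tangent as mx − y + (5/2 − m·(5/2)) = 0 and set its distance from the centre to √10:
[m·(5/2) − (5/2)]² = 10(m² + 1)
3m² + 10m + 3 = 0, so m = −3 or m = −1/3.
With m = −3: 3x + y = 10. With m = −1/3: x + 3y = 10.

3x + y = 10 and x + 3y = 10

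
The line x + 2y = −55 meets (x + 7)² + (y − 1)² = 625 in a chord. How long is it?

10√5

Centre (−7, 1), r² = 625. Perpendicular distance d from centre to line = |50| / √5 = 50/√5.
Half the chord is √(r² − d²) = √(125), so the full chord is 10√5.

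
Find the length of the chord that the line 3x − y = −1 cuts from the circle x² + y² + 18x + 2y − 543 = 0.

15√10

Substitute y = 3x + 1:
10x² + 30x − 540 = 0  ⟹  x² + 3x − 54 = 0
x = 6 or x = −9, giving (6, 19) and (−9, −26).
|(6, 19) − (−9, −26)| = √((15)² + (45)²) = 15√10.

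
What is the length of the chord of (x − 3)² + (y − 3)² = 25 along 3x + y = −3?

√10

Centre (3, 3), r² = 25. Perpendicular distance d from centre to line = |15| / √10 = 15/√10.
Half the chord is √(r² − d²) = √(5/2), so the full chord is √10.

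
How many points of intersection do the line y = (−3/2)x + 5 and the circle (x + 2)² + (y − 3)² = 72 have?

Centre (−2, 3), r² = 72. Distance² from centre to line = (−10)²/13 = 100/13.
Since d² < r², the line cuts the circle twice.

2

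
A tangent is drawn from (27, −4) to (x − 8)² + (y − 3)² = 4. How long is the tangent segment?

The centre is (8, 3) and r = 2. The square of the distance from P to the centre is 361 + 49 = 410.
By the tangent–radius right angle, tangent length = √(|PO|² − r²) = √406.

√406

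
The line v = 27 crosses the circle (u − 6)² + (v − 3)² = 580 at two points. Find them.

Express v = 27 and substitute into the circle:
u² − 12u + 32 = 0
u = 8 or u = 4, giving (8, 27) and (4, 27).

(4, 27) and (8, 27)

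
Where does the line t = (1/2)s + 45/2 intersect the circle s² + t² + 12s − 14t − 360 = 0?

Express t = (45 + s)/2 and substitute into the circle:
5s² + 110s − 675 = 0  ⟹  s² + 22s − 135 = 0
s = 5 or s = −27, giving (5, 25) and (−27, 9).

(−27, 9) and (5, 25)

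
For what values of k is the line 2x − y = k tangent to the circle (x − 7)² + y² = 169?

k = 14 ± 13√5

For a tangent, require d(centre, line) = r = 13.
|2·7 − 1·0 − k| / √5 = 13
|k − (14)| = 13√5.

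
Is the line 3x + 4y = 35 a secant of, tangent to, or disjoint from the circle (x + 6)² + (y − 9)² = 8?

disjoint

Centre (−6, 9), r² = 8. Distance² from centre to line = (−17)²/25 = 289/25.
Since d² > r², the line lies outside the circle.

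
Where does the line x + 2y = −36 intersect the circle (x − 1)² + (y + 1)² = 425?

(−18, −9) and (6, −21)

From the line, y = (−36 − x)/2. Substituting:
5x² + 60x − 540 = 0  ⟹  x² + 12x − 108 = 0
x = 6 or x = −18, giving (6, −21) and (−18, −9).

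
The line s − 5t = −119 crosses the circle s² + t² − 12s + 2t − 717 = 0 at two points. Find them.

(−9, 22) and (11, 26)

Substitute t = (119 + s)/5:
26s² − 52s − 2574 = 0  ⟹  s² − 2s − 99 = 0
s = 11 or s = −9, giving (11, 26) and (−9, 22).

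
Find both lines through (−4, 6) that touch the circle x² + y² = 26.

x + 5y = 26 and 5x − y = −26

Let a tangent through (−4, 6) have slope m. Its distance from (0, 0) must equal √26:
[m·(4) − (−6)]² = 26(m² + 1)
5m² − 24m − 5 = 0, so m = −1/5 or m = 5.
Through (−4, 6) these give x + 5y = 26 and 5x − y = −26.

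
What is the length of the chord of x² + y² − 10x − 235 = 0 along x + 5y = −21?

6√26

Substitute y = (−21 − x)/5:
26x² − 208x − 5434 = 0  ⟹  x² − 8x − 209 = 0
x = 19 or x = −11, giving (19, −8) and (−11, −2).
|(19, −8) − (−11, −2)| = √((30)² + (−6)²) = 6√26.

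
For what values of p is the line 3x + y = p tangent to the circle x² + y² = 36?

p = ±6√10

The line touches the circle iff its distance from (0, 0) is 6:
|3·0 + 1·0 − p| / √10 = 6
|p| = 6√10.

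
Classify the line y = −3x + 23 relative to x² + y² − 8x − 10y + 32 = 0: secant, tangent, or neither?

secant

Substituting the line into the circle gives 10x² − 116x + 331 = 0.
Discriminant = (−116)² − 4·10·(331) = 216 > 0.
Two real roots: the line is a secant.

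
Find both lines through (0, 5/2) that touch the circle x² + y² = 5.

Write the tangent as mx − y + (5/2 − m·(0)) = 0 and set its distance from the centre to √5:
(0m − (−5/2))² = 5(m² + 1)
4m² − 1 = 0, so m = −1/2 or m = 1/2.
With m = −1/2: x + 2y = 5. With m = 1/2: x − 2y = −5.

x + 2y = 5 and x − 2y = −5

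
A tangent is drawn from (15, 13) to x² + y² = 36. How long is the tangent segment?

√358

The centre is (0, 0) and r = 6. The square of the distance from P to the centre is 225 + 169 = 394.
The tangent meets the radius at right angles, so tangent² = |PO|² − r² = 394 − 36 = 358.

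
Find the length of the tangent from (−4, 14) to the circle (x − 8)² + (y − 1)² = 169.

The centre is (8, 1) and r = 13. The square of the distance from P to the centre is 144 + 169 = 313.
Power of the point: PT² = |PO|² − r² = 144, so PT = 12.

12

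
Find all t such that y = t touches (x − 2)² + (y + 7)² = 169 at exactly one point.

t = −20 or t = 6

The line touches the circle iff its distance from (2, −7) is 13:
|0·2 + 1·(−7) − t| / √1 = 13
|t − (−7)| = 13, so t = 6 or t = −20.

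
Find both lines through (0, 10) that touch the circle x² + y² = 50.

A line y − (10) = m(x − (0)) is tangent when its distance from (0, 0) is 5√2:
[m·(0) − (−10)]² = 50(m² + 1)
m² − 1 = 0, so m = 1 or m = −1.
Through (0, 10) these give x − y = −10 and x + y = 10.

x − y = −10 and x + y = 10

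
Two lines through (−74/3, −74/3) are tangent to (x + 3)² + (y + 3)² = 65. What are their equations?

7x − 4y = −74 and 4x − 7y = 74

Let a tangent through (−74/3, −74/3) have slope m. Its distance from (−3, −3) must equal √65:
[m·(65/3) − (65/3)]² = 65(m² + 1)
28m² − 65m + 28 = 0, so m = 7/4 or m = 4/7.
Through (−74/3, −74/3) these give 7x − 4y = −74 and 4x − 7y = 74.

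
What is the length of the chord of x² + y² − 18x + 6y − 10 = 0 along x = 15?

The line gives x = 15. Substituting into the circle:
y² + 6y − 55 = 0
y = 5 or y = −11, giving (15, 5) and (15, −11).
Chord length = distance between (15, 5) and (15, −11) = √256 = 16.

16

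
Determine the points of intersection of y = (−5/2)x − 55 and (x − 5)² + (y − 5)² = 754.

(−22, 0) and (−18, −10)

Substitute y = (−110 − 5x)/2:
29x² + 1160x + 11484 = 0  ⟹  x² + 40x + 396 = 0
x = −18 or x = −22, giving (−18, −10) and (−22, 0).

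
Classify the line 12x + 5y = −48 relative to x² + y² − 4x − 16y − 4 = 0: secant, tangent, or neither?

d² = (12·2 + 5·8 − (−48))²/169 = 12544/169; r² = 72.
Since d² > r², the line lies outside the circle.

neither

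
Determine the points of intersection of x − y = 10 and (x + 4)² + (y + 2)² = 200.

(−6, −16) and (10, 0)

Substitute y = x − 10:
2x² − 8x − 120 = 0  ⟹  x² − 4x − 60 = 0
x = 10 or x = −6, giving (10, 0) and (−6, −16).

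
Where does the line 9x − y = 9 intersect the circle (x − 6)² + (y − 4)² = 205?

(0, −9) and (3, 18)

From the line, y = 9x − 9. Substituting:
82x² − 246x = 0  ⟹  x² − 3x = 0
x = 3 or x = 0, giving (3, 18) and (0, −9).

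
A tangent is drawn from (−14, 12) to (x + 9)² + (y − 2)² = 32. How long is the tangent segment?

With centre O = (−9, 2), |OP|² = 125 and r² = 32.
By the tangent–radius right angle, tangent length = √(|PO|² − r²) = √93.

√93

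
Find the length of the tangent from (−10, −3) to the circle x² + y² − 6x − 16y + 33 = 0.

Centre (3, 8), r² = 40. |PO|² = (−13)² + (−11)² = 290.
Power of the point: PT² = |PO|² − r² = 250, so PT = 5√10.

5√10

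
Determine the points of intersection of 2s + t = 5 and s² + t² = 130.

(−3, 11) and (7, −9)

Express t = −2s + 5 and substitute into the circle:
5s² − 20s − 105 = 0  ⟹  s² − 4s − 21 = 0
s = 7 or s = −3, giving (7, −9) and (−3, 11).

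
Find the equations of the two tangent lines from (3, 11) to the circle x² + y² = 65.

7x + 4y = 65 and 4x − 7y = −65

A line y − (11) = m(x − (3)) is tangent when its distance from (0, 0) is √65:
[m·(−3) − (−11)]² = 65(m² + 1)
28m² + 33m − 28 = 0, so m = −7/4 or m = 4/7.
Through (3, 11) these give 7x + 4y = 65 and 4x − 7y = −65.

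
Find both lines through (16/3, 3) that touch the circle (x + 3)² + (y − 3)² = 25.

Let a tangent through (16/3, 3) have slope m. Its distance from (−3, 3) must equal 5:
[m·(−25/3) − (0)]² = 25(m² + 1)
16m² − 9 = 0, so m = −3/4 or m = 3/4.
Through (16/3, 3) these give 3x + 4y = 28 and 3x − 4y = 4.

3x + 4y = 28 and 3x − 4y = 4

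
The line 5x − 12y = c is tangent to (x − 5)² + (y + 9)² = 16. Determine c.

c = 81 or c = 185

The line touches the circle iff its distance from (5, −9) is 4:
|5·5 − 12·(−9) − c| / √169 = 4
|c − (133)| = 4·13, so c = 185 or c = 81.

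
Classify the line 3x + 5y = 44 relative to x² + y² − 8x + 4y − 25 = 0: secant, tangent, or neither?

neither

Substituting the line into the circle gives 34x² − 524x + 2191 = 0.
Δ = 274576 − 297976 = −23400.
No real roots: the line does not meet the circle.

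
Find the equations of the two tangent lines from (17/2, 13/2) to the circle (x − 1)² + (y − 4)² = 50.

x + y = 15 and 7x − y = 53

Let a tangent through (17/2, 13/2) have slope m. Its distance from (1, 4) must equal 5√2:
(−15/2m − (−5/2))² = 50(m² + 1)
m² − 6m − 7 = 0, so m = −1 or m = 7.
With m = −1: x + y = 15. With m = 7: 7x − y = 53.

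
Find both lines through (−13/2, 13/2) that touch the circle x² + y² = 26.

5x + y = −26 and x + 5y = 26

Let a tangent through (−13/2, 13/2) have slope m. Its distance from (0, 0) must equal √26:
[m·(13/2) − (−13/2)]² = 26(m² + 1)
5m² + 26m + 5 = 0, so m = −5 or m = −1/5.
Through (−13/2, 13/2) these give 5x + y = −26 and x + 5y = 26.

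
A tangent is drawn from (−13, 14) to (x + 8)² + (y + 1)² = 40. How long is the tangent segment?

Centre (−8, −1), r² = 40. |PO|² = (−5)² + (15)² = 250.
By the tangent–radius right angle, tangent length = √(|PO|² − r²) = √210.

√210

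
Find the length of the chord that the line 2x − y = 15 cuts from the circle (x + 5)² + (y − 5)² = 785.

22√5

The distance from (−5, 5) to the line is 30/√5, and r² = 785.
Chord = 2√(r² − d²) = 2·√(605) = 22√5.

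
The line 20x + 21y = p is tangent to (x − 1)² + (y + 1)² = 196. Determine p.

p = −407 or p = 405

For a tangent, require d(centre, line) = r = 14.
|20·1 + 21·(−1) − p| / √841 = 14
|p − (−1)| = 14·29, so p = 405 or p = −407.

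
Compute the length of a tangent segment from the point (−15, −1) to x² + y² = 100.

3√14

The centre is (0, 0) and r = 10. The square of the distance from P to the centre is 225 + 1 = 226.
Power of the point: PT² = |PO|² − r² = 126, so PT = 3√14.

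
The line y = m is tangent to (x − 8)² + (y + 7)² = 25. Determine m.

m = −12 or m = −2

The line touches the circle iff its distance from (8, −7) is 5:
|0·8 + 1·(−7) − m| / √1 = 5
|m − (−7)| = 5, so m = −2 or m = −12.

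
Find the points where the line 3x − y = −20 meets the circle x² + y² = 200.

(−10, −10) and (−2, 14)

Substitute y = 3x + 20:
10x² + 120x + 200 = 0  ⟹  x² + 12x + 20 = 0
x = −2 or x = −10, giving (−2, 14) and (−10, −10).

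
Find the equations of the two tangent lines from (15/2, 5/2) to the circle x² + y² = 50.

7x − y = 50 and x + y = 10

Write the tangent as mx − y + (5/2 − m·(15/2)) = 0 and set its distance from the centre to 5√2:
[m·(−15/2) − (−5/2)]² = 50(m² + 1)
m² − 6m − 7 = 0, so m = 7 or m = −1.
With m = 7: 7x − y = 50. With m = −1: x + y = 10.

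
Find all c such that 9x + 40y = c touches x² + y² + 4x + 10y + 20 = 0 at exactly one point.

c = −341 or c = −95

For a tangent, require d(centre, line) = r = 3.
|9·(−2) + 40·(−5) − c| / √1681 = 3
|c − (−218)| = 3·41, so c = −95 or c = −341.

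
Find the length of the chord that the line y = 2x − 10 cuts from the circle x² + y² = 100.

8√5

Substitute y = 2x − 10:
5x² − 40x = 0  ⟹  x² − 8x = 0
x = 8 or x = 0, giving (8, 6) and (0, −10).
Chord length = distance between (8, 6) and (0, −10) = √320 = 8√5.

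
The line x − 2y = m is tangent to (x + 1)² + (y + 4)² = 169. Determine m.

The line touches the circle iff its distance from (−1, −4) is 13:
|1·(−1) − 2·(−4) − m| / √5 = 13
|m − (7)| = 13√5.

m = 7 ± 13√5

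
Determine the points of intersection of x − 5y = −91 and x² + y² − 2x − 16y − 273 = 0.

(−16, 15) and (14, 21)

Substitute y = (91 + x)/5:
26x² + 52x − 5824 = 0  ⟹  x² + 2x − 224 = 0
x = 14 or x = −16, giving (14, 21) and (−16, 15).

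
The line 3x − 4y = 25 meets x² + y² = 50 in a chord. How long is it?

10

From the line, y = (−25 + 3x)/4. Substituting:
25x² − 150x − 175 = 0  ⟹  x² − 6x − 7 = 0
x = 7 or x = −1, giving (7, −1) and (−1, −7).
Chord length = distance between (7, −1) and (−1, −7) = √100 = 10.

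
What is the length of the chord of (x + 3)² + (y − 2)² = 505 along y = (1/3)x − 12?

The distance from (−3, 2) to the line is 45/√10, and r² = 505.
Chord = 2√(r² − d²) = 2·√(605/2) = 11√10.

11√10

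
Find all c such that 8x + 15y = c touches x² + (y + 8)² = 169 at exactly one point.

c = −341 or c = 101

The line touches the circle iff its distance from (0, −8) is 13:
|8·0 + 15·(−8) − c| / √289 = 13
|c − (−120)| = 13·17, so c = 101 or c = −341.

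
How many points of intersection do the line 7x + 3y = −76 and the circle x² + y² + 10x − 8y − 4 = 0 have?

0

d² = (7·(−5) + 3·4 − (−76))²/58 = 2809/58; r² = 45.
Since d² > r², the line lies outside the circle.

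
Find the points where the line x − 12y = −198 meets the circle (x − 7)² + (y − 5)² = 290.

(−6, 16) and (18, 18)

Express y = (198 + x)/12 and substitute into the circle:
145x² − 1740x − 15660 = 0  ⟹  x² − 12x − 108 = 0
x = 18 or x = −6, giving (18, 18) and (−6, 16).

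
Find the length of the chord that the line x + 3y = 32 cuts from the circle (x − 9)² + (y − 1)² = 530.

14√10

Centre (9, 1), r² = 530. Perpendicular distance d from centre to line = |−20| / √10 = 20/√10.
Chord = 2√(r² − d²) = 2·√(490) = 14√10.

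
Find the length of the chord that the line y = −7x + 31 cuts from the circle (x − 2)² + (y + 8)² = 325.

25√2

The distance from (2, −8) to the line is 25/√50, and r² = 325.
Half the chord is √(r² − d²) = √(625/2), so the full chord is 25√2.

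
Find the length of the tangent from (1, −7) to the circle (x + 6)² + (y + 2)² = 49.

5

The centre is (−6, −2) and r = 7. The square of the distance from P to the centre is 49 + 25 = 74.
The tangent meets the radius at right angles, so tangent² = |PO|² − r² = 74 − 49 = 25.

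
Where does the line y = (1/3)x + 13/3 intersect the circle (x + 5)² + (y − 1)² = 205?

(−19, −2) and (8, 7)

Substitute y = (13 + x)/3:
10x² + 110x − 1520 = 0  ⟹  x² + 11x − 152 = 0
x = 8 or x = −19, giving (8, 7) and (−19, −2).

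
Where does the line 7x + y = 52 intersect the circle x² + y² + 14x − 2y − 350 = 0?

(5, 17) and (9, −11)

Substitute y = −7x + 52:
50x² − 700x + 2250 = 0  ⟹  x² − 14x + 45 = 0
x = 9 or x = 5, giving (9, −11) and (5, 17).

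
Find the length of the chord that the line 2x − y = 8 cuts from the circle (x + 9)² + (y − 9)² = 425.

12√5

From the line, y = 2x − 8. Substituting:
5x² − 50x − 55 = 0  ⟹  x² − 10x − 11 = 0
x = 11 or x = −1, giving (11, 14) and (−1, −10).
Chord length = distance between (11, 14) and (−1, −10) = √720 = 12√5.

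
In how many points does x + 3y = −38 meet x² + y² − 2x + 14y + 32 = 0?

0

d² = (1·1 + 3·(−7) − (−38))²/10 = 162/5; r² = 18.
Since d² > r², the line lies outside the circle.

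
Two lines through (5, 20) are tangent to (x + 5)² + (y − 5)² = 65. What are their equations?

4x − 7y = −120 and 8x − y = 20

Let a tangent through (5, 20) have slope m. Its distance from (−5, 5) must equal √65:
(−10m − (−15))² = 65(m² + 1)
7m² − 60m + 32 = 0, so m = 4/7 or m = 8.
With m = 4/7: 4x − 7y = −120. With m = 8: 8x − y = 20.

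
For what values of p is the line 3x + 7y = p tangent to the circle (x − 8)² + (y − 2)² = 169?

Tangency holds when the distance from the centre (8, 2) to the line equals the radius 13:
|3·8 + 7·2 − p| / √58 = 13
|p − (38)| = 13√58.

p = 38 ± 13√58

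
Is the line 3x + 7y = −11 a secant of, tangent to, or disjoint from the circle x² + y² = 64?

secant

d² = (3·0 + 7·0 − (−11))²/58 = 121/58; r² = 64.
Since d² < r², the line cuts the circle twice.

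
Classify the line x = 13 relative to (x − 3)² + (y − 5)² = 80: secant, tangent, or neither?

d² = (1·3 + 0·5 − (13))² = 100; r² = 80.
Since d² > r², the line lies outside the circle.

neither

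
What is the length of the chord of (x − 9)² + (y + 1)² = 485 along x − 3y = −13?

13√10

Centre (9, −1), r² = 485. Perpendicular distance d from centre to line = |25| / √10 = 25/√10.
Half the chord is √(r² − d²) = √(845/2), so the full chord is 13√10.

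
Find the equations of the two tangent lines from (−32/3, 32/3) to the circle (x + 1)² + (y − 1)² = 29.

A line y − (32/3) = m(x − (−32/3)) is tangent when its distance from (−1, 1) is √29:
(29/3m − (−29/3))² = 29(m² + 1)
10m² + 29m + 10 = 0, so m = −2/5 or m = −5/2.
Through (−32/3, 32/3) these give 2x + 5y = 32 and 5x + 2y = −32.

2x + 5y = 32 and 5x + 2y = −32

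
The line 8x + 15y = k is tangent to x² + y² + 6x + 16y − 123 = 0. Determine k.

k = −382 or k = 94

For a tangent, require d(centre, line) = r = 14.
|8·(−3) + 15·(−8) − k| / √289 = 14
|k − (−144)| = 14·17, so k = 94 or k = −382.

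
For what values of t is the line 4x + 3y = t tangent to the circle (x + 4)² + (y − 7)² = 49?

The line touches the circle iff its distance from (−4, 7) is 7:
|4·(−4) + 3·7 − t| / √25 = 7
|t − (5)| = 7·5, so t = 40 or t = −30.

t = −30 or t = 40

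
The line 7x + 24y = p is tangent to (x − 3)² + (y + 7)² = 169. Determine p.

p = −472 or p = 178

For a tangent, require d(centre, line) = r = 13.
|7·3 + 24·(−7) − p| / √625 = 13
|p − (−147)| = 13·25, so p = 178 or p = −472.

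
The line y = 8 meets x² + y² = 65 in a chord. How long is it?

2

Centre (0, 0), r² = 65. Perpendicular distance d from centre to line = |−8| / √1 = 8.
Half the chord is √(r² − d²) = √(1), so the full chord is 2.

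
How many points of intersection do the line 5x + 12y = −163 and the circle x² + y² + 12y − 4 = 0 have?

Substituting the line into the circle gives 169x² + 910x + 2521 = 0.
Δ = 828100 − 1704196 = −876096.
No real roots: the line does not meet the circle.

0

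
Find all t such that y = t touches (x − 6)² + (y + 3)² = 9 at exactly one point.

t = −6 or t = 0

Tangency holds when the distance from the centre (6, −3) to the line equals the radius 3:
|0·6 + 1·(−3) − t| / √1 = 3
|t − (−3)| = 3, so t = 0 or t = −6.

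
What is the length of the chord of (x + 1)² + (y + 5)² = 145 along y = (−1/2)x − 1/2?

Express y = (−1 − x)/2 and substitute into the circle:
5x² − 10x − 495 = 0  ⟹  x² − 2x − 99 = 0
x = 11 or x = −9, giving (11, −6) and (−9, 4).
|(11, −6) − (−9, 4)| = √((20)² + (−10)²) = 10√5.

10√5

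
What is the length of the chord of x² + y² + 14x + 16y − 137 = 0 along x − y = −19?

Centre (−7, −8), r² = 250. Perpendicular distance d from centre to line = |20| / √2 = 20/√2.
Chord = 2√(r² − d²) = 2·√(50) = 10√2.

10√2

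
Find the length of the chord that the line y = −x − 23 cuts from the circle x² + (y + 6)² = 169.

Centre (0, −6), r² = 169. Perpendicular distance d from centre to line = |17| / √2 = 17/√2.
Chord = 2√(r² − d²) = 2·√(49/2) = 7√2.

7√2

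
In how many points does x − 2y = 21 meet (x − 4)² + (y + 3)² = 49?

2

Substituting the line into the circle gives 5x² − 62x + 93 = 0.
Δ = 3844 − 1860 = 1984.
Two real roots: the line is a secant.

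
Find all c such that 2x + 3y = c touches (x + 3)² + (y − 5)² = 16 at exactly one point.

c = 9 ± 4√13

For a tangent, require d(centre, line) = r = 4.
|2·(−3) + 3·5 − c| / √13 = 4
|c − (9)| = 4√13.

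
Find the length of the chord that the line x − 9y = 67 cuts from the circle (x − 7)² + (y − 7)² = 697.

Centre (7, 7), r² = 697. Perpendicular distance d from centre to line = |−123| / √82 = 123/√82.
Half the chord is √(r² − d²) = √(1025/2), so the full chord is 5√82.

5√82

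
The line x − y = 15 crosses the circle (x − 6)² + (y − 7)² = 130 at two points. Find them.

Express y = x − 15 and substitute into the circle:
2x² − 56x + 390 = 0  ⟹  x² − 28x + 195 = 0
x = 15 or x = 13, giving (15, 0) and (13, −2).

(13, −2) and (15, 0)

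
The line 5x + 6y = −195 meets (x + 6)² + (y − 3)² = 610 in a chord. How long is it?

The distance from (−6, 3) to the line is 183/√61, and r² = 610.
Chord = 2√(r² − d²) = 2·√(61) = 2√61.

2√61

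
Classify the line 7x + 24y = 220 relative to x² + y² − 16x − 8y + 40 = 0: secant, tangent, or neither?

secant

Substituting the line into the circle gives 625x² − 10952x + 29200 = 0.
Discriminant = (−10952)² − 4·625·(29200) = 46946304 > 0.
Two real roots: the line is a secant.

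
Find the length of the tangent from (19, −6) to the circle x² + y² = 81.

2√79

With centre O = (0, 0), |OP|² = 397 and r² = 81.
By the tangent–radius right angle, tangent length = √(|PO|² − r²) = √316 = 2√79.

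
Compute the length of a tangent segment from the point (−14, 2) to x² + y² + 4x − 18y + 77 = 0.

√185

Centre (−2, 9), r² = 8. |PO|² = (−12)² + (−7)² = 193.
Power of the point: PT² = |PO|² − r² = 185, so PT = √185.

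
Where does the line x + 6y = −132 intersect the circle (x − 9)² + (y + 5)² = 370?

(0, −22) and (12, −24)

From the line, y = (−132 − x)/6. Substituting:
37x² − 444x = 0  ⟹  x² − 12x = 0
x = 12 or x = 0, giving (12, −24) and (0, −22).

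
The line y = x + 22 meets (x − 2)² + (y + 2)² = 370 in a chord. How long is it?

Centre (2, −2), r² = 370. Perpendicular distance d from centre to line = |26| / √2 = 26/√2.
Chord = 2√(r² − d²) = 2·√(32) = 8√2.

8√2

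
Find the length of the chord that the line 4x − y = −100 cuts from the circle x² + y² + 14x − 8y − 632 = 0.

Centre (−7, 4), r² = 697. Perpendicular distance d from centre to line = |68| / √17 = 68/√17.
Half the chord is √(r² − d²) = √(425), so the full chord is 10√17.

10√17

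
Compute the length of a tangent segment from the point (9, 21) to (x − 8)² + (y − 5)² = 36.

With centre O = (8, 5), |OP|² = 257 and r² = 36.
Power of the point: PT² = |PO|² − r² = 221, so PT = √221.

√221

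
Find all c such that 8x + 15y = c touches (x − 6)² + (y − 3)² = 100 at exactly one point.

c = −77 or c = 263

The line touches the circle iff its distance from (6, 3) is 10:
|8·6 + 15·3 − c| / √289 = 10
|c − (93)| = 10·17, so c = 263 or c = −77.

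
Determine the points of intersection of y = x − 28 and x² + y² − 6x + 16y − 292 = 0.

Substitute y = x − 28:
2x² − 46x + 44 = 0  ⟹  x² − 23x + 22 = 0
x = 22 or x = 1, giving (22, −6) and (1, −27).

(1, −27) and (22, −6)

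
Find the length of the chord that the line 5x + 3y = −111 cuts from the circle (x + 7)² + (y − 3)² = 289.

3√34

Centre (−7, 3), r² = 289. Perpendicular distance d from centre to line = |85| / √34 = 85/√34.
Chord = 2√(r² − d²) = 2·√(153/2) = 3√34.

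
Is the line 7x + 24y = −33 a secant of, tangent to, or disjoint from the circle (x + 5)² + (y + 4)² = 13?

disjoint

d² = (7·(−5) + 24·(−4) − (−33))²/625 = 9604/625; r² = 13.
Since d² > r², the line lies outside the circle.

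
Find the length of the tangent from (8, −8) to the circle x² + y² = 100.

Centre (0, 0), r² = 100. |PO|² = (8)² + (−8)² = 128.
By the tangent–radius right angle, tangent length = √(|PO|² − r²) = √28 = 2√7.

2√7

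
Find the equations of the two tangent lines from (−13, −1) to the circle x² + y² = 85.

6x + 7y = −85 and 7x − 6y = −85

A line y − (−1) = m(x − (−13)) is tangent when its distance from (0, 0) is √85:
[m·(13) − (1)]² = 85(m² + 1)
42m² − 13m − 42 = 0, so m = −6/7 or m = 7/6.
Through (−13, −1) these give 6x + 7y = −85 and 7x − 6y = −85.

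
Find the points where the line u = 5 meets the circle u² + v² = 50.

The line gives u = 5. Substituting into the circle:
v² − 25 = 0
v = 5 or v = −5, giving (5, 5) and (5, −5).

(5, −5) and (5, 5)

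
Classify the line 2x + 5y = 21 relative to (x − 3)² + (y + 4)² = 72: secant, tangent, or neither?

secant

Substituting the line into the circle gives 29x² − 314x + 106 = 0.
Δ = 98596 − 12296 = 86300.
Two real roots: the line is a secant.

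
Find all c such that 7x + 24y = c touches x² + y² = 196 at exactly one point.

c = −350 or c = 350

Tangency holds when the distance from the centre (0, 0) to the line equals the radius 14:
|7·0 + 24·0 − c| / √625 = 14
|c| = 14·25, so c = 350 or c = −350.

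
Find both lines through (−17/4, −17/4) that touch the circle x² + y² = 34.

5x + 3y = −34 and 3x + 5y = −34

Write the tangent as mx − y + (−17/4 − m·(−17/4)) = 0 and set its distance from the centre to √34:
[m·(17/4) − (17/4)]² = 34(m² + 1)
15m² + 34m + 15 = 0, so m = −5/3 or m = −3/5.
With m = −5/3: 5x + 3y = −34. With m = −3/5: 3x + 5y = −34.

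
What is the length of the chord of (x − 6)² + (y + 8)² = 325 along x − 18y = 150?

Centre (6, −8), r² = 325. Perpendicular distance d from centre to line = |0| / √325 = 0/√325.
Half the chord is √(r² − d²) = √(325), so the full chord is 10√13.

10√13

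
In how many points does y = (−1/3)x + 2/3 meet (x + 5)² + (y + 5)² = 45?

0

d² = (1·(−5) + 3·(−5) − (2))²/10 = 242/5; r² = 45.
Since d² > r², the line lies outside the circle.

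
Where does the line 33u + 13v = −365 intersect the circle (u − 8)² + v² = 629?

From the line, v = (−365 − 33u)/13. Substituting:
1258u² + 21386u + 37740 = 0  ⟹  u² + 17u + 30 = 0
u = −2 or u = −15, giving (−2, −23) and (−15, 10).

(−15, 10) and (−2, −23)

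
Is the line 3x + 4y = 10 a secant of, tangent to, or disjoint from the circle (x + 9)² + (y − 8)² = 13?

secant

Substituting the line into the circle gives 25x² + 420x + 1572 = 0.
Discriminant = (420)² − 4·25·(1572) = 19200 > 0.
Two real roots: the line is a secant.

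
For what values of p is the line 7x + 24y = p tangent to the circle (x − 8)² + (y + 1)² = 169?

Tangency holds when the distance from the centre (8, −1) to the line equals the radius 13:
|7·8 + 24·(−1) − p| / √625 = 13
|p − (32)| = 13·25, so p = 357 or p = −293.

p = −293 or p = 357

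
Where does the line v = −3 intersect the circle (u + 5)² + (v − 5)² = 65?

(−6, −3) and (−4, −3)

Express v = −3 and substitute into the circle:
u² + 10u + 24 = 0
u = −4 or u = −6, giving (−4, −3) and (−6, −3).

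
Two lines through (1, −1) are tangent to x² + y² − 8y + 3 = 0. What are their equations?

Write the tangent as mx − y + (−1 − m·(1)) = 0 and set its distance from the centre to √13:
(−1m − (5))² = 13(m² + 1)
6m² − 5m − 6 = 0, so m = −2/3 or m = 3/2.
Through (1, −1) these give 2x + 3y = −1 and 3x − 2y = 5.

2x + 3y = −1 and 3x − 2y = 5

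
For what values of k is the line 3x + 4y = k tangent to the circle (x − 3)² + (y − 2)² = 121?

For a tangent, require d(centre, line) = r = 11.
|3·3 + 4·2 − k| / √25 = 11
|k − (17)| = 11·5, so k = 72 or k = −38.

k = −38 or k = 72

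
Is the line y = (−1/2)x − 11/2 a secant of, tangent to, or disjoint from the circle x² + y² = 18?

d² = (1·0 + 2·0 − (−11))²/5 = 121/5; r² = 18.
Since d² > r², the line lies outside the circle.

disjoint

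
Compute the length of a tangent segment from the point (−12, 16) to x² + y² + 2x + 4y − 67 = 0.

Centre (−1, −2), r² = 72. |PO|² = (−11)² + (18)² = 445.
Power of the point: PT² = |PO|² − r² = 373, so PT = √373.

√373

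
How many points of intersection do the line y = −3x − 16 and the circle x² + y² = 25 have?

0

d² = (3·0 + 1·0 − (−16))²/10 = 128/5; r² = 25.
Since d² > r², the line lies outside the circle.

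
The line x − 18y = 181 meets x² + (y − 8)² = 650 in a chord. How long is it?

Substitute y = (−181 + x)/18:
325x² − 650x − 104975 = 0  ⟹  x² − 2x − 323 = 0
x = 19 or x = −17, giving (19, −9) and (−17, −11).
Chord length = distance between (19, −9) and (−17, −11) = √1300 = 10√13.

10√13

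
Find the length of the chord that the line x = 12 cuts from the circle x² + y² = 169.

Centre (0, 0), r² = 169. Perpendicular distance d from centre to line = |−12| / √1 = 12.
Half the chord is √(r² − d²) = √(25), so the full chord is 10.

10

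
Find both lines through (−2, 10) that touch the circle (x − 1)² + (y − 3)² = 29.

2x + 5y = 46 and 5x − 2y = −30

Write the tangent as mx − y + (10 − m·(−2)) = 0 and set its distance from the centre to √29:
(3m − (−7))² = 29(m² + 1)
10m² − 21m − 10 = 0, so m = −2/5 or m = 5/2.
With m = −2/5: 2x + 5y = 46. With m = 5/2: 5x − 2y = −30.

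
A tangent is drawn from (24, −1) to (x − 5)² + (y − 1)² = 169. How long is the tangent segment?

14

Centre (5, 1), r² = 169. |PO|² = (19)² + (−2)² = 365.
By the tangent–radius right angle, tangent length = √(|PO|² − r²) = √196 = 14.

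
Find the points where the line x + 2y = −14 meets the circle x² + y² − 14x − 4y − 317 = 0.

(−12, −1) and (16, −15)

Express y = (−14 − x)/2 and substitute into the circle:
5x² − 20x − 960 = 0  ⟹  x² − 4x − 192 = 0
x = 16 or x = −12, giving (16, −15) and (−12, −1).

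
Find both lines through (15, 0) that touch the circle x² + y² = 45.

Write the tangent as mx − y + (0 − m·(15)) = 0 and set its distance from the centre to 3√5:
(−15m − (0))² = 45(m² + 1)
4m² − 1 = 0, so m = 1/2 or m = −1/2.
With m = 1/2: x − 2y = 15. With m = −1/2: x + 2y = 15.

x − 2y = 15 and x + 2y = 15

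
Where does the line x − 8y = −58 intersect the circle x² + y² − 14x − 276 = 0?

(−10, 6) and (22, 10)

Substitute y = (58 + x)/8:
65x² − 780x − 14300 = 0  ⟹  x² − 12x − 220 = 0
x = 22 or x = −10, giving (22, 10) and (−10, 6).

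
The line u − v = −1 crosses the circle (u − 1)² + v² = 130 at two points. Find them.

Substitute v = u + 1:
2u² − 128 = 0  ⟹  u² − 64 = 0
u = 8 or u = −8, giving (8, 9) and (−8, −7).

(−8, −7) and (8, 9)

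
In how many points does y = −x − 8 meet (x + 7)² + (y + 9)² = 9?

0

Centre (−7, −9), r² = 9. Distance² from centre to line = (−8)²/2 = 32.
Since d² > r², the line lies outside the circle.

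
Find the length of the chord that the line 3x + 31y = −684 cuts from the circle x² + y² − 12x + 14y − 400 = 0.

√970

The distance from (6, −7) to the line is 485/√970, and r² = 485.
Half the chord is √(r² − d²) = √(485/2), so the full chord is √970.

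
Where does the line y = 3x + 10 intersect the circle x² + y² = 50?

(−5, −5) and (−1, 7)

Substitute y = 3x + 10:
10x² + 60x + 50 = 0  ⟹  x² + 6x + 5 = 0
x = −1 or x = −5, giving (−1, 7) and (−5, −5).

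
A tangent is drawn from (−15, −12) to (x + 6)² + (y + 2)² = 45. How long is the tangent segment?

The centre is (−6, −2) and r = 3√5. The square of the distance from P to the centre is 81 + 100 = 181.
By the tangent–radius right angle, tangent length = √(|PO|² − r²) = √136 = 2√34.

2√34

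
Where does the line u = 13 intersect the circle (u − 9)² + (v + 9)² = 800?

(13, −37) and (13, 19)

The line gives u = 13. Substituting into the circle:
v² + 18v − 703 = 0
v = 19 or v = −37, giving (13, 19) and (13, −37).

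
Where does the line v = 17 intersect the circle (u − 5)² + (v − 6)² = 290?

Express v = 17 and substitute into the circle:
u² − 10u − 144 = 0
u = 18 or u = −8, giving (18, 17) and (−8, 17).

(−8, 17) and (18, 17)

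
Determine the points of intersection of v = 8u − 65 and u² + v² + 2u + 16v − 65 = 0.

From the line, v = 8u − 65. Substituting:
65u² − 910u + 3120 = 0  ⟹  u² − 14u + 48 = 0
u = 8 or u = 6, giving (8, −1) and (6, −17).

(6, −17) and (8, −1)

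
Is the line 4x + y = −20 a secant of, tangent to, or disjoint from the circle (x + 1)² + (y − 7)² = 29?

disjoint

Substituting the line into the circle gives 17x² + 218x + 701 = 0.
Discriminant = (218)² − 4·17·(701) = −144 < 0.
No real roots: the line does not meet the circle.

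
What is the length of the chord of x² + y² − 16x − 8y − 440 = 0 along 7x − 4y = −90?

The distance from (8, 4) to the line is 130/√65, and r² = 520.
Half the chord is √(r² − d²) = √(260), so the full chord is 4√65.

4√65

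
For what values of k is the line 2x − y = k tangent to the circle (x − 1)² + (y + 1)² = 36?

The line touches the circle iff its distance from (1, −1) is 6:
|2·1 − 1·(−1) − k| / √5 = 6
|k − (3)| = 6√5.

k = 3 ± 6√5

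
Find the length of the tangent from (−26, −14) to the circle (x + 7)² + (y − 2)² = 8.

Centre (−7, 2), r² = 8. |PO|² = (−19)² + (−16)² = 617.
Power of the point: PT² = |PO|² − r² = 609, so PT = √609.

√609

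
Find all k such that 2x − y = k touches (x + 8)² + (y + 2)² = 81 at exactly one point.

For a tangent, require d(centre, line) = r = 9.
|2·(−8) − 1·(−2) − k| / √5 = 9
|k − (−14)| = 9√5.

k = −14 ± 9√5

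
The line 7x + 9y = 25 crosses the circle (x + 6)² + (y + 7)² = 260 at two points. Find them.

(−8, 9) and (10, −5)

From the line, y = (25 − 7x)/9. Substituting:
130x² − 260x − 10400 = 0  ⟹  x² − 2x − 80 = 0
x = 10 or x = −8, giving (10, −5) and (−8, 9).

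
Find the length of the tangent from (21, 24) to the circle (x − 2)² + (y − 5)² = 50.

The centre is (2, 5) and r = 5√2. The square of the distance from P to the centre is 361 + 361 = 722.
Power of the point: PT² = |PO|² − r² = 672, so PT = 4√42.

4√42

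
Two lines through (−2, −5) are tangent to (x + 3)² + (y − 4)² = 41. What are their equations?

4x + 5y = −33 and 5x − 4y = 10

A line y − (−5) = m(x − (−2)) is tangent when its distance from (−3, 4) is √41:
[m·(−1) − (9)]² = 41(m² + 1)
20m² − 9m − 20 = 0, so m = −4/5 or m = 5/4.
Through (−2, −5) these give 4x + 5y = −33 and 5x − 4y = 10.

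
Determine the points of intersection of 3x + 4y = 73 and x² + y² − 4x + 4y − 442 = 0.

Express y = (73 − 3x)/4 and substitute into the circle:
25x² − 550x − 575 = 0  ⟹  x² − 22x − 23 = 0
x = 23 or x = −1, giving (23, 1) and (−1, 19).

(−1, 19) and (23, 1)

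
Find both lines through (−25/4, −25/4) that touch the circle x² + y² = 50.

x + 7y = −50 and 7x + y = −50

Let a tangent through (−25/4, −25/4) have slope m. Its distance from (0, 0) must equal 5√2:
[m·(25/4) − (25/4)]² = 50(m² + 1)
7m² + 50m + 7 = 0, so m = −1/7 or m = −7.
Through (−25/4, −25/4) these give x + 7y = −50 and 7x + y = −50.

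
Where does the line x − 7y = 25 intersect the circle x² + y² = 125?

(−10, −5) and (11, −2)

Express y = (−25 + x)/7 and substitute into the circle:
50x² − 50x − 5500 = 0  ⟹  x² − x − 110 = 0
x = 11 or x = −10, giving (11, −2) and (−10, −5).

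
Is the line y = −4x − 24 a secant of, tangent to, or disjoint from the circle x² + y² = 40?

secant

Substituting the line into the circle gives 17x² + 192x + 536 = 0.
Discriminant = (192)² − 4·17·(536) = 416 > 0.
Two real roots: the line is a secant.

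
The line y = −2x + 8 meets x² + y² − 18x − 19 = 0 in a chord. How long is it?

8√5

Centre (9, 0), r² = 100. Perpendicular distance d from centre to line = |10| / √5 = 10/√5.
Half the chord is √(r² − d²) = √(80), so the full chord is 8√5.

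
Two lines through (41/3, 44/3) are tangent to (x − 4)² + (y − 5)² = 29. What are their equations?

5x − 2y = 39 and 2x − 5y = −46

A line y − (44/3) = m(x − (41/3)) is tangent when its distance from (4, 5) is √29:
(−29/3m − (−29/3))² = 29(m² + 1)
10m² − 29m + 10 = 0, so m = 5/2 or m = 2/5.
Through (41/3, 44/3) these give 5x − 2y = 39 and 2x − 5y = −46.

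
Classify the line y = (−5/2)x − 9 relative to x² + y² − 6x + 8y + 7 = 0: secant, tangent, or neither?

Substituting the line into the circle gives 29x² + 76x + 64 = 0.
Discriminant = (76)² − 4·29·(64) = −1648 < 0.
No real roots: the line does not meet the circle.

neither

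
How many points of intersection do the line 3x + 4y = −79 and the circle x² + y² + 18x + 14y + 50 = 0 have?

Substituting the line into the circle gives 25x² + 594x + 2617 = 0.
Discriminant = (594)² − 4·25·(2617) = 91136 > 0.
Two real roots: the line is a secant.

2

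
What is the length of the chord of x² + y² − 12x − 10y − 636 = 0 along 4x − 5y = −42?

8√41

Centre (6, 5), r² = 697. Perpendicular distance d from centre to line = |41| / √41 = 41/√41.
Chord = 2√(r² − d²) = 2·√(656) = 8√41.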